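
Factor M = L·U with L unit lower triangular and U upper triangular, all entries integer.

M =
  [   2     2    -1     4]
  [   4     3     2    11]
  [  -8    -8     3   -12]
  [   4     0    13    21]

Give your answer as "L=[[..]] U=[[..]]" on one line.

L=[[1,0,0,0],[2,1,0,0],[-4,0,1,0],[2,4,1,1]] U=[[2,2,-1,4],[0,-1,4,3],[0,0,-1,4],[0,0,0,-3]]

  row1 -= 2·row0 → [0,-1,4,3]
  row2 -= -4·row0 → [0,0,-1,4]
  row3 -= 2·row0 → [0,-4,15,13]
  row2 -= 0·row1 → [0,0,-1,4]
  row3 -= 4·row1 → [0,0,-1,1]
  row3 -= 1·row2 → [0,0,0,-3]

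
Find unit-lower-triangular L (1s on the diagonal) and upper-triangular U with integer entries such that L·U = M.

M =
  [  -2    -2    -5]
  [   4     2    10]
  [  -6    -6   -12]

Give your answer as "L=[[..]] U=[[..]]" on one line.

L=[[1,0,0],[-2,1,0],[3,0,1]] U=[[-2,-2,-5],[0,-2,0],[0,0,3]]

  R1 -= -2·R0 → [0,-2,0]
  R2 -= 3·R0 → [0,0,3]
  R2 -= 0·R1 → [0,0,3]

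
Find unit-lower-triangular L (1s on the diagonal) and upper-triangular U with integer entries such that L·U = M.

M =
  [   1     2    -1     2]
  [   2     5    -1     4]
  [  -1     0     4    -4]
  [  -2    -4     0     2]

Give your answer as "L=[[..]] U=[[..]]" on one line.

L=[[1,0,0,0],[2,1,0,0],[-1,2,1,0],[-2,0,-2,1]] U=[[1,2,-1,2],[0,1,1,0],[0,0,1,-2],[0,0,0,2]]

  row1 -= 2·row0 → [0,1,1,0]
  row2 -= -1·row0 → [0,2,3,-2]
  row3 -= -2·row0 → [0,0,-2,6]
  row2 -= 2·row1 → [0,0,1,-2]
  row3 -= 0·row1 → [0,0,-2,6]
  row3 -= -2·row2 → [0,0,0,2]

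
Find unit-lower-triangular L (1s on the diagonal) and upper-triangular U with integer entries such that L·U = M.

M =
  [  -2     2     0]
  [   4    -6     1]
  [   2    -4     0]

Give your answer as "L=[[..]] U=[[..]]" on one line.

L=[[1,0,0],[-2,1,0],[-1,1,1]] U=[[-2,2,0],[0,-2,1],[0,0,-1]]

  row1 -= -2·row0 → [0,-2,1]
  row2 -= -1·row0 → [0,-2,0]
  row2 -= 1·row1 → [0,0,-1]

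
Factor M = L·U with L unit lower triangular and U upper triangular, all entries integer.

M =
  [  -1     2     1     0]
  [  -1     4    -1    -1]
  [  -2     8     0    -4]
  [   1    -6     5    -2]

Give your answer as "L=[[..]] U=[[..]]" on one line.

L=[[1,0,0,0],[1,1,0,0],[2,2,1,0],[-1,-2,1,1]] U=[[-1,2,1,0],[0,2,-2,-1],[0,0,2,-2],[0,0,0,-2]]

  row1 -= 1·row0 → [0,2,-2,-1]
  row2 -= 2·row0 → [0,4,-2,-4]
  row3 -= -1·row0 → [0,-4,6,-2]
  row2 -= 2·row1 → [0,0,2,-2]
  row3 -= -2·row1 → [0,0,2,-4]
  row3 -= 1·row2 → [0,0,0,-2]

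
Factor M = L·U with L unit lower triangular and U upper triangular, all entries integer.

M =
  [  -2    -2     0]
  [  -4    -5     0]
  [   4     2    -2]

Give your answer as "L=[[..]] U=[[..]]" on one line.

L=[[1,0,0],[2,1,0],[-2,2,1]] U=[[-2,-2,0],[0,-1,0],[0,0,-2]]

  r1 -= 2·r0 → [0,-1,0]
  r2 -= -2·r0 → [0,-2,-2]
  r2 -= 2·r1 → [0,0,-2]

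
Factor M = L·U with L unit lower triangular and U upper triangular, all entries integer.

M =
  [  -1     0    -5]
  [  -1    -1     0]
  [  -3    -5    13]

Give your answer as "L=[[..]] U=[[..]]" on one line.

L=[[1,0,0],[1,1,0],[3,5,1]] U=[[-1,0,-5],[0,-1,5],[0,0,3]]

  R1 -= 1·R0 → [0,-1,5]
  R2 -= 3·R0 → [0,-5,28]
  R2 -= 5·R1 → [0,0,3]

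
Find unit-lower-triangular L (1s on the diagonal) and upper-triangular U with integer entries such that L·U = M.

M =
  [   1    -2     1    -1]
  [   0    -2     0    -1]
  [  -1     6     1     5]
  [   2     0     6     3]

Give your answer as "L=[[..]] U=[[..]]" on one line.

L=[[1,0,0,0],[0,1,0,0],[-1,-2,1,0],[2,-2,2,1]] U=[[1,-2,1,-1],[0,-2,0,-1],[0,0,2,2],[0,0,0,-1]]

  R1 -= 0·R0 → [0,-2,0,-1]
  R2 -= -1·R0 → [0,4,2,4]
  R3 -= 2·R0 → [0,4,4,5]
  R2 -= -2·R1 → [0,0,2,2]
  R3 -= -2·R1 → [0,0,4,3]
  R3 -= 2·R2 → [0,0,0,-1]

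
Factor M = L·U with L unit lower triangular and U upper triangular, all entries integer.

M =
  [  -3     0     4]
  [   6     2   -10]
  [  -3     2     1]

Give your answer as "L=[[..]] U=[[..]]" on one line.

  R1 -= -2·R0 → [0,2,-2]
  R2 -= 1·R0 → [0,2,-3]
  R2 -= 1·R1 → [0,0,-1]

L=[[1,0,0],[-2,1,0],[1,1,1]] U=[[-3,0,4],[0,2,-2],[0,0,-1]]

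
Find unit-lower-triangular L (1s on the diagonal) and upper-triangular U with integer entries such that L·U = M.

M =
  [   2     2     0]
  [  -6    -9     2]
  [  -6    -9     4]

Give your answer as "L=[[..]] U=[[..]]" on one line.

  row1 -= -3·row0 → [0,-3,2]
  row2 -= -3·row0 → [0,-3,4]
  row2 -= 1·row1 → [0,0,2]

L=[[1,0,0],[-3,1,0],[-3,1,1]] U=[[2,2,0],[0,-3,2],[0,0,2]]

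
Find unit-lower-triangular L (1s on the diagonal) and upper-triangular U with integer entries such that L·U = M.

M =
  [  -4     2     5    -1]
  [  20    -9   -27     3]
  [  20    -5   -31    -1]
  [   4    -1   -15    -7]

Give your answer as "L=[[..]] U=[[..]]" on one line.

L=[[1,0,0,0],[-5,1,0,0],[-5,5,1,0],[-1,1,-2,1]] U=[[-4,2,5,-1],[0,1,-2,-2],[0,0,4,4],[0,0,0,2]]

  R1 -= -5·R0 → [0,1,-2,-2]
  R2 -= -5·R0 → [0,5,-6,-6]
  R3 -= -1·R0 → [0,1,-10,-8]
  R2 -= 5·R1 → [0,0,4,4]
  R3 -= 1·R1 → [0,0,-8,-6]
  R3 -= -2·R2 → [0,0,0,2]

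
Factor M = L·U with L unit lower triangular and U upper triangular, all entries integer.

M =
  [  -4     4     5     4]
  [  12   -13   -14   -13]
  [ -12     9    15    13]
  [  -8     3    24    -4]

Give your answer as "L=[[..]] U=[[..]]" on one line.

  R1 -= -3·R0 → [0,-1,1,-1]
  R2 -= 3·R0 → [0,-3,0,1]
  R3 -= 2·R0 → [0,-5,14,-12]
  R2 -= 3·R1 → [0,0,-3,4]
  R3 -= 5·R1 → [0,0,9,-7]
  R3 -= -3·R2 → [0,0,0,5]

L=[[1,0,0,0],[-3,1,0,0],[3,3,1,0],[2,5,-3,1]] U=[[-4,4,5,4],[0,-1,1,-1],[0,0,-3,4],[0,0,0,5]]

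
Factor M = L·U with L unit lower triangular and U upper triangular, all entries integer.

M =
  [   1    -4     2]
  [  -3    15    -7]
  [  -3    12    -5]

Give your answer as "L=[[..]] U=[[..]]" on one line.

  r1 -= -3·r0 → [0,3,-1]
  r2 -= -3·r0 → [0,0,1]
  r2 -= 0·r1 → [0,0,1]

L=[[1,0,0],[-3,1,0],[-3,0,1]] U=[[1,-4,2],[0,3,-1],[0,0,1]]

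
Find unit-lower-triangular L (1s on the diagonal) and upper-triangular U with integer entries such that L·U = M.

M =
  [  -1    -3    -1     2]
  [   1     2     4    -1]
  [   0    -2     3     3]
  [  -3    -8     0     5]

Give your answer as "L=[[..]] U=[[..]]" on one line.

  r1 -= -1·r0 → [0,-1,3,1]
  r2 -= 0·r0 → [0,-2,3,3]
  r3 -= 3·r0 → [0,1,3,-1]
  r2 -= 2·r1 → [0,0,-3,1]
  r3 -= -1·r1 → [0,0,6,0]
  r3 -= -2·r2 → [0,0,0,2]

L=[[1,0,0,0],[-1,1,0,0],[0,2,1,0],[3,-1,-2,1]] U=[[-1,-3,-1,2],[0,-1,3,1],[0,0,-3,1],[0,0,0,2]]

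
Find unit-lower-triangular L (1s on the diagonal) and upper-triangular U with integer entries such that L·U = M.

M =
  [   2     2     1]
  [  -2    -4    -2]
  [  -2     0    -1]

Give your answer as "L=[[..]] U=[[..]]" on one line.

  row1 -= -1·row0 → [0,-2,-1]
  row2 -= -1·row0 → [0,2,0]
  row2 -= -1·row1 → [0,0,-1]

L=[[1,0,0],[-1,1,0],[-1,-1,1]] U=[[2,2,1],[0,-2,-1],[0,0,-1]]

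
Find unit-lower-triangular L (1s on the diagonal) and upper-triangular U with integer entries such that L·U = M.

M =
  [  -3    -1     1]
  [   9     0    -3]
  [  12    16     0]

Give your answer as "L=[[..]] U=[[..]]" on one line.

L=[[1,0,0],[-3,1,0],[-4,-4,1]] U=[[-3,-1,1],[0,-3,0],[0,0,4]]

  R1 -= -3·R0 → [0,-3,0]
  R2 -= -4·R0 → [0,12,4]
  R2 -= -4·R1 → [0,0,4]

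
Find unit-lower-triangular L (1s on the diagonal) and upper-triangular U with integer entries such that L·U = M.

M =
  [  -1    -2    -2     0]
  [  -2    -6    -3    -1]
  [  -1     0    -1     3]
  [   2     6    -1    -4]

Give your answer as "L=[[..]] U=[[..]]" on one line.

  row1 -= 2·row0 → [0,-2,1,-1]
  row2 -= 1·row0 → [0,2,1,3]
  row3 -= -2·row0 → [0,2,-5,-4]
  row2 -= -1·row1 → [0,0,2,2]
  row3 -= -1·row1 → [0,0,-4,-5]
  row3 -= -2·row2 → [0,0,0,-1]

L=[[1,0,0,0],[2,1,0,0],[1,-1,1,0],[-2,-1,-2,1]] U=[[-1,-2,-2,0],[0,-2,1,-1],[0,0,2,2],[0,0,0,-1]]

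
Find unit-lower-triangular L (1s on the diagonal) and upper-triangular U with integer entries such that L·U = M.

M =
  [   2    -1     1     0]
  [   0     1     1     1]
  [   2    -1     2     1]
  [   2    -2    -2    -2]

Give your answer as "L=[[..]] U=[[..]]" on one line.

L=[[1,0,0,0],[0,1,0,0],[1,0,1,0],[1,-1,-2,1]] U=[[2,-1,1,0],[0,1,1,1],[0,0,1,1],[0,0,0,1]]

  row1 -= 0·row0 → [0,1,1,1]
  row2 -= 1·row0 → [0,0,1,1]
  row3 -= 1·row0 → [0,-1,-3,-2]
  row2 -= 0·row1 → [0,0,1,1]
  row3 -= -1·row1 → [0,0,-2,-1]
  row3 -= -2·row2 → [0,0,0,1]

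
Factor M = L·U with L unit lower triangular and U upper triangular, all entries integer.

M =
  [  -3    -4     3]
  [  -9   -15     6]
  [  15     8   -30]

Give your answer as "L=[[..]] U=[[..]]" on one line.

  row1 -= 3·row0 → [0,-3,-3]
  row2 -= -5·row0 → [0,-12,-15]
  row2 -= 4·row1 → [0,0,-3]

L=[[1,0,0],[3,1,0],[-5,4,1]] U=[[-3,-4,3],[0,-3,-3],[0,0,-3]]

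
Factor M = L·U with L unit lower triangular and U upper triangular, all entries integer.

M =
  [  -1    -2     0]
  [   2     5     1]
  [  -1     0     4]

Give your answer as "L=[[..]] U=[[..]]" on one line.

  R1 -= -2·R0 → [0,1,1]
  R2 -= 1·R0 → [0,2,4]
  R2 -= 2·R1 → [0,0,2]

L=[[1,0,0],[-2,1,0],[1,2,1]] U=[[-1,-2,0],[0,1,1],[0,0,2]]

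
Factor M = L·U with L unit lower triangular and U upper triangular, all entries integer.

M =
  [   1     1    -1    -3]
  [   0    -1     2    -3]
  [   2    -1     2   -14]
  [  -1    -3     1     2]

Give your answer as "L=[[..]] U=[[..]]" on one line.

L=[[1,0,0,0],[0,1,0,0],[2,3,1,0],[-1,2,2,1]] U=[[1,1,-1,-3],[0,-1,2,-3],[0,0,-2,1],[0,0,0,3]]

  r1 -= 0·r0 → [0,-1,2,-3]
  r2 -= 2·r0 → [0,-3,4,-8]
  r3 -= -1·r0 → [0,-2,0,-1]
  r2 -= 3·r1 → [0,0,-2,1]
  r3 -= 2·r1 → [0,0,-4,5]
  r3 -= 2·r2 → [0,0,0,3]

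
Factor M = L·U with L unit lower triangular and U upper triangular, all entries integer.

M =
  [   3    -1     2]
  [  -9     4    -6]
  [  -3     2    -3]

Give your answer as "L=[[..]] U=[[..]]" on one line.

  R1 -= -3·R0 → [0,1,0]
  R2 -= -1·R0 → [0,1,-1]
  R2 -= 1·R1 → [0,0,-1]

L=[[1,0,0],[-3,1,0],[-1,1,1]] U=[[3,-1,2],[0,1,0],[0,0,-1]]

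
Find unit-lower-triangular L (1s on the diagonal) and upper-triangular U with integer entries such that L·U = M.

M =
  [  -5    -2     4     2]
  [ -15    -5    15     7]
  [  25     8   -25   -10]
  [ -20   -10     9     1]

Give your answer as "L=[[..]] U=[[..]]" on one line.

L=[[1,0,0,0],[3,1,0,0],[-5,-2,1,0],[4,-2,-1,1]] U=[[-5,-2,4,2],[0,1,3,1],[0,0,1,2],[0,0,0,-3]]

  row1 -= 3·row0 → [0,1,3,1]
  row2 -= -5·row0 → [0,-2,-5,0]
  row3 -= 4·row0 → [0,-2,-7,-7]
  row2 -= -2·row1 → [0,0,1,2]
  row3 -= -2·row1 → [0,0,-1,-5]
  row3 -= -1·row2 → [0,0,0,-3]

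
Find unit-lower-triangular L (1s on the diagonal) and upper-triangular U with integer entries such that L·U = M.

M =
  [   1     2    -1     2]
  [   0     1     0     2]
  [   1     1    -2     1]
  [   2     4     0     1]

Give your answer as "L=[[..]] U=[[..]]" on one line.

L=[[1,0,0,0],[0,1,0,0],[1,-1,1,0],[2,0,-2,1]] U=[[1,2,-1,2],[0,1,0,2],[0,0,-1,1],[0,0,0,-1]]

  row1 -= 0·row0 → [0,1,0,2]
  row2 -= 1·row0 → [0,-1,-1,-1]
  row3 -= 2·row0 → [0,0,2,-3]
  row2 -= -1·row1 → [0,0,-1,1]
  row3 -= 0·row1 → [0,0,2,-3]
  row3 -= -2·row2 → [0,0,0,-1]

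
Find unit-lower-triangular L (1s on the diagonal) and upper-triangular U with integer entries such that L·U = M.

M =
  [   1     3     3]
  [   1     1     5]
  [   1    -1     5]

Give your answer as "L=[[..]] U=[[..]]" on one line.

L=[[1,0,0],[1,1,0],[1,2,1]] U=[[1,3,3],[0,-2,2],[0,0,-2]]

  r1 -= 1·r0 → [0,-2,2]
  r2 -= 1·r0 → [0,-4,2]
  r2 -= 2·r1 → [0,0,-2]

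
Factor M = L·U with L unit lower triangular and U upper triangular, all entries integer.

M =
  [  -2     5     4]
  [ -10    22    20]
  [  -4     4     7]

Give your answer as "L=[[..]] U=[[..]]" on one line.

  R1 -= 5·R0 → [0,-3,0]
  R2 -= 2·R0 → [0,-6,-1]
  R2 -= 2·R1 → [0,0,-1]

L=[[1,0,0],[5,1,0],[2,2,1]] U=[[-2,5,4],[0,-3,0],[0,0,-1]]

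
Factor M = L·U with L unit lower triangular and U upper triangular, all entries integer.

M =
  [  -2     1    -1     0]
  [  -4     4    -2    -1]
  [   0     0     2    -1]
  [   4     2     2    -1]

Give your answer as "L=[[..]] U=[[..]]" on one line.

L=[[1,0,0,0],[2,1,0,0],[0,0,1,0],[-2,2,0,1]] U=[[-2,1,-1,0],[0,2,0,-1],[0,0,2,-1],[0,0,0,1]]

  row1 -= 2·row0 → [0,2,0,-1]
  row2 -= 0·row0 → [0,0,2,-1]
  row3 -= -2·row0 → [0,4,0,-1]
  row2 -= 0·row1 → [0,0,2,-1]
  row3 -= 2·row1 → [0,0,0,1]
  row3 -= 0·row2 → [0,0,0,1]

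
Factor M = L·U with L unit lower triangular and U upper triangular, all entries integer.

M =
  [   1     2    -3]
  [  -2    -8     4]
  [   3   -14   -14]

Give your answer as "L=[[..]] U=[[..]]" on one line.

L=[[1,0,0],[-2,1,0],[3,5,1]] U=[[1,2,-3],[0,-4,-2],[0,0,5]]

  r1 -= -2·r0 → [0,-4,-2]
  r2 -= 3·r0 → [0,-20,-5]
  r2 -= 5·r1 → [0,0,5]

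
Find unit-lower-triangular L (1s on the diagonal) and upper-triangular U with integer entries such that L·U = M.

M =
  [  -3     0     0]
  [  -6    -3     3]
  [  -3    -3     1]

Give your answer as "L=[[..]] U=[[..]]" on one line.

  r1 -= 2·r0 → [0,-3,3]
  r2 -= 1·r0 → [0,-3,1]
  r2 -= 1·r1 → [0,0,-2]

L=[[1,0,0],[2,1,0],[1,1,1]] U=[[-3,0,0],[0,-3,3],[0,0,-2]]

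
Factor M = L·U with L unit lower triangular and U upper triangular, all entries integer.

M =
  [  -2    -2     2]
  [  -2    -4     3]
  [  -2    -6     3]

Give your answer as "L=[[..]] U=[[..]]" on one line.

  r1 -= 1·r0 → [0,-2,1]
  r2 -= 1·r0 → [0,-4,1]
  r2 -= 2·r1 → [0,0,-1]

L=[[1,0,0],[1,1,0],[1,2,1]] U=[[-2,-2,2],[0,-2,1],[0,0,-1]]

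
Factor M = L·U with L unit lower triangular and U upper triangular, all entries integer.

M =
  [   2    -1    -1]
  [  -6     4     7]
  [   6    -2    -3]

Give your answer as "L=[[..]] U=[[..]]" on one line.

L=[[1,0,0],[-3,1,0],[3,1,1]] U=[[2,-1,-1],[0,1,4],[0,0,-4]]

  r1 -= -3·r0 → [0,1,4]
  r2 -= 3·r0 → [0,1,0]
  r2 -= 1·r1 → [0,0,-4]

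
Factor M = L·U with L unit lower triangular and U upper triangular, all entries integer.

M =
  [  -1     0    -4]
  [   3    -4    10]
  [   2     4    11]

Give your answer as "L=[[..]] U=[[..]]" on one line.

L=[[1,0,0],[-3,1,0],[-2,-1,1]] U=[[-1,0,-4],[0,-4,-2],[0,0,1]]

  r1 -= -3·r0 → [0,-4,-2]
  r2 -= -2·r0 → [0,4,3]
  r2 -= -1·r1 → [0,0,1]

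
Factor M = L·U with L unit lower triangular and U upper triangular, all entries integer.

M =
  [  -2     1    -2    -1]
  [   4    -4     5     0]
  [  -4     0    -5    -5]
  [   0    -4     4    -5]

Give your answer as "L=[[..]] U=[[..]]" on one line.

L=[[1,0,0,0],[-2,1,0,0],[2,1,1,0],[0,2,-1,1]] U=[[-2,1,-2,-1],[0,-2,1,-2],[0,0,-2,-1],[0,0,0,-2]]

  r1 -= -2·r0 → [0,-2,1,-2]
  r2 -= 2·r0 → [0,-2,-1,-3]
  r3 -= 0·r0 → [0,-4,4,-5]
  r2 -= 1·r1 → [0,0,-2,-1]
  r3 -= 2·r1 → [0,0,2,-1]
  r3 -= -1·r2 → [0,0,0,-2]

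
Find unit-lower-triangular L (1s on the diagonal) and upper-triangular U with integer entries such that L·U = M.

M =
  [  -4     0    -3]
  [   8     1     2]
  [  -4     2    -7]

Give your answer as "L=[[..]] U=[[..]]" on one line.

  row1 -= -2·row0 → [0,1,-4]
  row2 -= 1·row0 → [0,2,-4]
  row2 -= 2·row1 → [0,0,4]

L=[[1,0,0],[-2,1,0],[1,2,1]] U=[[-4,0,-3],[0,1,-4],[0,0,4]]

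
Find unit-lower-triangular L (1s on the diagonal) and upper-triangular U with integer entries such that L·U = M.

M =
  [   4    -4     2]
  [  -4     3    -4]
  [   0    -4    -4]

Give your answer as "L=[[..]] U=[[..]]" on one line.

L=[[1,0,0],[-1,1,0],[0,4,1]] U=[[4,-4,2],[0,-1,-2],[0,0,4]]

  r1 -= -1·r0 → [0,-1,-2]
  r2 -= 0·r0 → [0,-4,-4]
  r2 -= 4·r1 → [0,0,4]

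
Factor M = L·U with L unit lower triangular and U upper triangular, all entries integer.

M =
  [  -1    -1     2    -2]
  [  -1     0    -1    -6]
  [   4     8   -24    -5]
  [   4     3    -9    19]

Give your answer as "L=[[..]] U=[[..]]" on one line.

  row1 -= 1·row0 → [0,1,-3,-4]
  row2 -= -4·row0 → [0,4,-16,-13]
  row3 -= -4·row0 → [0,-1,-1,11]
  row2 -= 4·row1 → [0,0,-4,3]
  row3 -= -1·row1 → [0,0,-4,7]
  row3 -= 1·row2 → [0,0,0,4]

L=[[1,0,0,0],[1,1,0,0],[-4,4,1,0],[-4,-1,1,1]] U=[[-1,-1,2,-2],[0,1,-3,-4],[0,0,-4,3],[0,0,0,4]]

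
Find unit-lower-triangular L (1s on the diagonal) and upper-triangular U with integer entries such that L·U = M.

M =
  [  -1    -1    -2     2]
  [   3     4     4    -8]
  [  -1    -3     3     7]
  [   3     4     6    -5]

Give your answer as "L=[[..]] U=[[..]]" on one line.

L=[[1,0,0,0],[-3,1,0,0],[1,-2,1,0],[-3,1,2,1]] U=[[-1,-1,-2,2],[0,1,-2,-2],[0,0,1,1],[0,0,0,1]]

  R1 -= -3·R0 → [0,1,-2,-2]
  R2 -= 1·R0 → [0,-2,5,5]
  R3 -= -3·R0 → [0,1,0,1]
  R2 -= -2·R1 → [0,0,1,1]
  R3 -= 1·R1 → [0,0,2,3]
  R3 -= 2·R2 → [0,0,0,1]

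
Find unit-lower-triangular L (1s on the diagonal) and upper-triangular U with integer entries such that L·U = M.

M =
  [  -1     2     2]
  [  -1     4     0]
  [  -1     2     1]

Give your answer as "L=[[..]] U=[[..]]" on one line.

L=[[1,0,0],[1,1,0],[1,0,1]] U=[[-1,2,2],[0,2,-2],[0,0,-1]]

  R1 -= 1·R0 → [0,2,-2]
  R2 -= 1·R0 → [0,0,-1]
  R2 -= 0·R1 → [0,0,-1]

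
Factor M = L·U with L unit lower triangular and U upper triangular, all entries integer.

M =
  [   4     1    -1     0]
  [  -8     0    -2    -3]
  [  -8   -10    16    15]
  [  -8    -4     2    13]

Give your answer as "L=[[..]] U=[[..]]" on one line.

L=[[1,0,0,0],[-2,1,0,0],[-2,-4,1,0],[-2,-1,2,1]] U=[[4,1,-1,0],[0,2,-4,-3],[0,0,-2,3],[0,0,0,4]]

  row1 -= -2·row0 → [0,2,-4,-3]
  row2 -= -2·row0 → [0,-8,14,15]
  row3 -= -2·row0 → [0,-2,0,13]
  row2 -= -4·row1 → [0,0,-2,3]
  row3 -= -1·row1 → [0,0,-4,10]
  row3 -= 2·row2 → [0,0,0,4]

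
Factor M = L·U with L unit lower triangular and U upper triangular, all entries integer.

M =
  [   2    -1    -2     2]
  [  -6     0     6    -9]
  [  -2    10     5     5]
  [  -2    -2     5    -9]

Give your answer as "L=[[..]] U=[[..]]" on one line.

  r1 -= -3·r0 → [0,-3,0,-3]
  r2 -= -1·r0 → [0,9,3,7]
  r3 -= -1·r0 → [0,-3,3,-7]
  r2 -= -3·r1 → [0,0,3,-2]
  r3 -= 1·r1 → [0,0,3,-4]
  r3 -= 1·r2 → [0,0,0,-2]

L=[[1,0,0,0],[-3,1,0,0],[-1,-3,1,0],[-1,1,1,1]] U=[[2,-1,-2,2],[0,-3,0,-3],[0,0,3,-2],[0,0,0,-2]]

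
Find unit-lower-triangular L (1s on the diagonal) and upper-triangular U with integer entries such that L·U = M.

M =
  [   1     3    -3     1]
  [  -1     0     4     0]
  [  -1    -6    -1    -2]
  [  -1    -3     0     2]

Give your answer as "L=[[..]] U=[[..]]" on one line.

L=[[1,0,0,0],[-1,1,0,0],[-1,-1,1,0],[-1,0,1,1]] U=[[1,3,-3,1],[0,3,1,1],[0,0,-3,0],[0,0,0,3]]

  r1 -= -1·r0 → [0,3,1,1]
  r2 -= -1·r0 → [0,-3,-4,-1]
  r3 -= -1·r0 → [0,0,-3,3]
  r2 -= -1·r1 → [0,0,-3,0]
  r3 -= 0·r1 → [0,0,-3,3]
  r3 -= 1·r2 → [0,0,0,3]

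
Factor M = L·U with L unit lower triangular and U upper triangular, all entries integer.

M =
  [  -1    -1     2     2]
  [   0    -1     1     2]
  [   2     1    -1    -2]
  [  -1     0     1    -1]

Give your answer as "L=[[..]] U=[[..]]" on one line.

L=[[1,0,0,0],[0,1,0,0],[-2,1,1,0],[1,-1,0,1]] U=[[-1,-1,2,2],[0,-1,1,2],[0,0,2,0],[0,0,0,-1]]

  R1 -= 0·R0 → [0,-1,1,2]
  R2 -= -2·R0 → [0,-1,3,2]
  R3 -= 1·R0 → [0,1,-1,-3]
  R2 -= 1·R1 → [0,0,2,0]
  R3 -= -1·R1 → [0,0,0,-1]
  R3 -= 0·R2 → [0,0,0,-1]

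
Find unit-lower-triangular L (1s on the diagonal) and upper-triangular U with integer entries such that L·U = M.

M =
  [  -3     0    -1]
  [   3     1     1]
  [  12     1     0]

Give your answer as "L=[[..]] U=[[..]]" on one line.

L=[[1,0,0],[-1,1,0],[-4,1,1]] U=[[-3,0,-1],[0,1,0],[0,0,-4]]

  R1 -= -1·R0 → [0,1,0]
  R2 -= -4·R0 → [0,1,-4]
  R2 -= 1·R1 → [0,0,-4]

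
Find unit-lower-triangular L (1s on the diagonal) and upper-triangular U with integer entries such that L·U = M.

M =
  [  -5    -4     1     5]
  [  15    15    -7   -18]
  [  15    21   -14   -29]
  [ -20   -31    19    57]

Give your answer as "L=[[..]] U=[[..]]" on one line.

L=[[1,0,0,0],[-3,1,0,0],[-3,3,1,0],[4,-5,-5,1]] U=[[-5,-4,1,5],[0,3,-4,-3],[0,0,1,-5],[0,0,0,-3]]

  row1 -= -3·row0 → [0,3,-4,-3]
  row2 -= -3·row0 → [0,9,-11,-14]
  row3 -= 4·row0 → [0,-15,15,37]
  row2 -= 3·row1 → [0,0,1,-5]
  row3 -= -5·row1 → [0,0,-5,22]
  row3 -= -5·row2 → [0,0,0,-3]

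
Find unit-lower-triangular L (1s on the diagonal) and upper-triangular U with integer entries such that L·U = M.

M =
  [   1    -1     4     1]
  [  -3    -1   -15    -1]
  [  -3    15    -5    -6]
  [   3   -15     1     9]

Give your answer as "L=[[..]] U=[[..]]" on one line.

  r1 -= -3·r0 → [0,-4,-3,2]
  r2 -= -3·r0 → [0,12,7,-3]
  r3 -= 3·r0 → [0,-12,-11,6]
  r2 -= -3·r1 → [0,0,-2,3]
  r3 -= 3·r1 → [0,0,-2,0]
  r3 -= 1·r2 → [0,0,0,-3]

L=[[1,0,0,0],[-3,1,0,0],[-3,-3,1,0],[3,3,1,1]] U=[[1,-1,4,1],[0,-4,-3,2],[0,0,-2,3],[0,0,0,-3]]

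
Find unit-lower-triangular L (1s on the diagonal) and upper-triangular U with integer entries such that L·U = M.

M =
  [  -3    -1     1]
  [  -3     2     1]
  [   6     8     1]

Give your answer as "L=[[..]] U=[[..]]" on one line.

L=[[1,0,0],[1,1,0],[-2,2,1]] U=[[-3,-1,1],[0,3,0],[0,0,3]]

  row1 -= 1·row0 → [0,3,0]
  row2 -= -2·row0 → [0,6,3]
  row2 -= 2·row1 → [0,0,3]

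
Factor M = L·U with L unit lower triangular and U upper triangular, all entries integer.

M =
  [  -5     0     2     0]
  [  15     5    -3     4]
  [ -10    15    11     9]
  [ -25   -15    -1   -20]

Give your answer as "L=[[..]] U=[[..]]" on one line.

  R1 -= -3·R0 → [0,5,3,4]
  R2 -= 2·R0 → [0,15,7,9]
  R3 -= 5·R0 → [0,-15,-11,-20]
  R2 -= 3·R1 → [0,0,-2,-3]
  R3 -= -3·R1 → [0,0,-2,-8]
  R3 -= 1·R2 → [0,0,0,-5]

L=[[1,0,0,0],[-3,1,0,0],[2,3,1,0],[5,-3,1,1]] U=[[-5,0,2,0],[0,5,3,4],[0,0,-2,-3],[0,0,0,-5]]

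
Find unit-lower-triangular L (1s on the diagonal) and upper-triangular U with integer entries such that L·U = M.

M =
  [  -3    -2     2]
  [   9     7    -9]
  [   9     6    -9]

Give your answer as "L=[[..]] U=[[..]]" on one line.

  row1 -= -3·row0 → [0,1,-3]
  row2 -= -3·row0 → [0,0,-3]
  row2 -= 0·row1 → [0,0,-3]

L=[[1,0,0],[-3,1,0],[-3,0,1]] U=[[-3,-2,2],[0,1,-3],[0,0,-3]]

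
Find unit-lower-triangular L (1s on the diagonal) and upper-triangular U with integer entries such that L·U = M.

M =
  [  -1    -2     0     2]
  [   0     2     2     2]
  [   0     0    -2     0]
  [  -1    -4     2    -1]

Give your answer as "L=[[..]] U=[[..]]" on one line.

  row1 -= 0·row0 → [0,2,2,2]
  row2 -= 0·row0 → [0,0,-2,0]
  row3 -= 1·row0 → [0,-2,2,-3]
  row2 -= 0·row1 → [0,0,-2,0]
  row3 -= -1·row1 → [0,0,4,-1]
  row3 -= -2·row2 → [0,0,0,-1]

L=[[1,0,0,0],[0,1,0,0],[0,0,1,0],[1,-1,-2,1]] U=[[-1,-2,0,2],[0,2,2,2],[0,0,-2,0],[0,0,0,-1]]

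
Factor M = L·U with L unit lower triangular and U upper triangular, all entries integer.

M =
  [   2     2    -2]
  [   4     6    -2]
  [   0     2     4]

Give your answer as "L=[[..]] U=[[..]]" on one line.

  r1 -= 2·r0 → [0,2,2]
  r2 -= 0·r0 → [0,2,4]
  r2 -= 1·r1 → [0,0,2]

L=[[1,0,0],[2,1,0],[0,1,1]] U=[[2,2,-2],[0,2,2],[0,0,2]]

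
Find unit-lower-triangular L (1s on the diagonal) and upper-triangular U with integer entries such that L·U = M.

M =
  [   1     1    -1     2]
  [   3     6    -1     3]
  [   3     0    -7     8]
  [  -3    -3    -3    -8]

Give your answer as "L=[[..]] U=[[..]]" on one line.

L=[[1,0,0,0],[3,1,0,0],[3,-1,1,0],[-3,0,3,1]] U=[[1,1,-1,2],[0,3,2,-3],[0,0,-2,-1],[0,0,0,1]]

  r1 -= 3·r0 → [0,3,2,-3]
  r2 -= 3·r0 → [0,-3,-4,2]
  r3 -= -3·r0 → [0,0,-6,-2]
  r2 -= -1·r1 → [0,0,-2,-1]
  r3 -= 0·r1 → [0,0,-6,-2]
  r3 -= 3·r2 → [0,0,0,1]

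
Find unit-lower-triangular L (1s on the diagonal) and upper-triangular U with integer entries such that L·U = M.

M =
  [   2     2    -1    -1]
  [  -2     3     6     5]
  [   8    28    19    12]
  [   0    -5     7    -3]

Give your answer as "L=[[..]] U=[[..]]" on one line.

L=[[1,0,0,0],[-1,1,0,0],[4,4,1,0],[0,-1,4,1]] U=[[2,2,-1,-1],[0,5,5,4],[0,0,3,0],[0,0,0,1]]

  r1 -= -1·r0 → [0,5,5,4]
  r2 -= 4·r0 → [0,20,23,16]
  r3 -= 0·r0 → [0,-5,7,-3]
  r2 -= 4·r1 → [0,0,3,0]
  r3 -= -1·r1 → [0,0,12,1]
  r3 -= 4·r2 → [0,0,0,1]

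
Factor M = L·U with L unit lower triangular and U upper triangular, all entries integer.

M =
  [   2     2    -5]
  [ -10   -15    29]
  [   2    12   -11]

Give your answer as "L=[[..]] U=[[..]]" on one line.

L=[[1,0,0],[-5,1,0],[1,-2,1]] U=[[2,2,-5],[0,-5,4],[0,0,2]]

  R1 -= -5·R0 → [0,-5,4]
  R2 -= 1·R0 → [0,10,-6]
  R2 -= -2·R1 → [0,0,2]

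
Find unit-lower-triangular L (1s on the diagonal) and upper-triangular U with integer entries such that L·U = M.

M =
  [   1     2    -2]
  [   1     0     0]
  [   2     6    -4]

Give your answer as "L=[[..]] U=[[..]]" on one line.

  R1 -= 1·R0 → [0,-2,2]
  R2 -= 2·R0 → [0,2,0]
  R2 -= -1·R1 → [0,0,2]

L=[[1,0,0],[1,1,0],[2,-1,1]] U=[[1,2,-2],[0,-2,2],[0,0,2]]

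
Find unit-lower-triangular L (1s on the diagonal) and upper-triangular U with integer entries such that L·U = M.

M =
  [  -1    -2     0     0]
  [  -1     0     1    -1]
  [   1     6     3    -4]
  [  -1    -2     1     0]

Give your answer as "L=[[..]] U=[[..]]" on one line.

  row1 -= 1·row0 → [0,2,1,-1]
  row2 -= -1·row0 → [0,4,3,-4]
  row3 -= 1·row0 → [0,0,1,0]
  row2 -= 2·row1 → [0,0,1,-2]
  row3 -= 0·row1 → [0,0,1,0]
  row3 -= 1·row2 → [0,0,0,2]

L=[[1,0,0,0],[1,1,0,0],[-1,2,1,0],[1,0,1,1]] U=[[-1,-2,0,0],[0,2,1,-1],[0,0,1,-2],[0,0,0,2]]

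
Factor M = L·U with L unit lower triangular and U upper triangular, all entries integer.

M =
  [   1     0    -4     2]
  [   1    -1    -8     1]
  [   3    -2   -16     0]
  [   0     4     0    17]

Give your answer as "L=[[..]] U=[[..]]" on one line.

  r1 -= 1·r0 → [0,-1,-4,-1]
  r2 -= 3·r0 → [0,-2,-4,-6]
  r3 -= 0·r0 → [0,4,0,17]
  r2 -= 2·r1 → [0,0,4,-4]
  r3 -= -4·r1 → [0,0,-16,13]
  r3 -= -4·r2 → [0,0,0,-3]

L=[[1,0,0,0],[1,1,0,0],[3,2,1,0],[0,-4,-4,1]] U=[[1,0,-4,2],[0,-1,-4,-1],[0,0,4,-4],[0,0,0,-3]]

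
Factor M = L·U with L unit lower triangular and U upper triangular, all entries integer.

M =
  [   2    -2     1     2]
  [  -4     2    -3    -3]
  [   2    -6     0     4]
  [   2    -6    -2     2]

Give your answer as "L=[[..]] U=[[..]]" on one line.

  row1 -= -2·row0 → [0,-2,-1,1]
  row2 -= 1·row0 → [0,-4,-1,2]
  row3 -= 1·row0 → [0,-4,-3,0]
  row2 -= 2·row1 → [0,0,1,0]
  row3 -= 2·row1 → [0,0,-1,-2]
  row3 -= -1·row2 → [0,0,0,-2]

L=[[1,0,0,0],[-2,1,0,0],[1,2,1,0],[1,2,-1,1]] U=[[2,-2,1,2],[0,-2,-1,1],[0,0,1,0],[0,0,0,-2]]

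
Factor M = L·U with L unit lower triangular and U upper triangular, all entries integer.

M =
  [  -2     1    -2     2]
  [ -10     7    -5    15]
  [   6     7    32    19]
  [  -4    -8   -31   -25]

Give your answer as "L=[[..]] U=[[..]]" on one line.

  row1 -= 5·row0 → [0,2,5,5]
  row2 -= -3·row0 → [0,10,26,25]
  row3 -= 2·row0 → [0,-10,-27,-29]
  row2 -= 5·row1 → [0,0,1,0]
  row3 -= -5·row1 → [0,0,-2,-4]
  row3 -= -2·row2 → [0,0,0,-4]

L=[[1,0,0,0],[5,1,0,0],[-3,5,1,0],[2,-5,-2,1]] U=[[-2,1,-2,2],[0,2,5,5],[0,0,1,0],[0,0,0,-4]]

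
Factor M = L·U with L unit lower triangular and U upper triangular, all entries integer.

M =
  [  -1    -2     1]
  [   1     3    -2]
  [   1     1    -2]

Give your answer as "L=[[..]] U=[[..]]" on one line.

  row1 -= -1·row0 → [0,1,-1]
  row2 -= -1·row0 → [0,-1,-1]
  row2 -= -1·row1 → [0,0,-2]

L=[[1,0,0],[-1,1,0],[-1,-1,1]] U=[[-1,-2,1],[0,1,-1],[0,0,-2]]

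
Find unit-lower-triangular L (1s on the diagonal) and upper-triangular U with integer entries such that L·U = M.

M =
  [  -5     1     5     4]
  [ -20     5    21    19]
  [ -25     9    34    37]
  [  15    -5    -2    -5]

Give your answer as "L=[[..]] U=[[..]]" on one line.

  row1 -= 4·row0 → [0,1,1,3]
  row2 -= 5·row0 → [0,4,9,17]
  row3 -= -3·row0 → [0,-2,13,7]
  row2 -= 4·row1 → [0,0,5,5]
  row3 -= -2·row1 → [0,0,15,13]
  row3 -= 3·row2 → [0,0,0,-2]

L=[[1,0,0,0],[4,1,0,0],[5,4,1,0],[-3,-2,3,1]] U=[[-5,1,5,4],[0,1,1,3],[0,0,5,5],[0,0,0,-2]]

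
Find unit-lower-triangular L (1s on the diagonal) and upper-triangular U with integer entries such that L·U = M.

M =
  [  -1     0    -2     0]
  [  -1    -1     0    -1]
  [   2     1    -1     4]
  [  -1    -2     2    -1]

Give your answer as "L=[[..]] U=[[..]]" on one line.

  r1 -= 1·r0 → [0,-1,2,-1]
  r2 -= -2·r0 → [0,1,-5,4]
  r3 -= 1·r0 → [0,-2,4,-1]
  r2 -= -1·r1 → [0,0,-3,3]
  r3 -= 2·r1 → [0,0,0,1]
  r3 -= 0·r2 → [0,0,0,1]

L=[[1,0,0,0],[1,1,0,0],[-2,-1,1,0],[1,2,0,1]] U=[[-1,0,-2,0],[0,-1,2,-1],[0,0,-3,3],[0,0,0,1]]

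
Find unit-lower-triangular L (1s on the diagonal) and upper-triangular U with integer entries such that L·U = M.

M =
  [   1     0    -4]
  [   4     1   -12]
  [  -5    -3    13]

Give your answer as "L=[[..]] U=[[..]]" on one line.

  r1 -= 4·r0 → [0,1,4]
  r2 -= -5·r0 → [0,-3,-7]
  r2 -= -3·r1 → [0,0,5]

L=[[1,0,0],[4,1,0],[-5,-3,1]] U=[[1,0,-4],[0,1,4],[0,0,5]]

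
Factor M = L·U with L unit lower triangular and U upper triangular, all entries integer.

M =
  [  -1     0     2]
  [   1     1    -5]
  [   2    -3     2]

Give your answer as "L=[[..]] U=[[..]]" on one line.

  row1 -= -1·row0 → [0,1,-3]
  row2 -= -2·row0 → [0,-3,6]
  row2 -= -3·row1 → [0,0,-3]

L=[[1,0,0],[-1,1,0],[-2,-3,1]] U=[[-1,0,2],[0,1,-3],[0,0,-3]]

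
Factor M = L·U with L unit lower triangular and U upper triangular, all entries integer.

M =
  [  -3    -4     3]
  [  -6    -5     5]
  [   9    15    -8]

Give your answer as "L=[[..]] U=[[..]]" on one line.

L=[[1,0,0],[2,1,0],[-3,1,1]] U=[[-3,-4,3],[0,3,-1],[0,0,2]]

  r1 -= 2·r0 → [0,3,-1]
  r2 -= -3·r0 → [0,3,1]
  r2 -= 1·r1 → [0,0,2]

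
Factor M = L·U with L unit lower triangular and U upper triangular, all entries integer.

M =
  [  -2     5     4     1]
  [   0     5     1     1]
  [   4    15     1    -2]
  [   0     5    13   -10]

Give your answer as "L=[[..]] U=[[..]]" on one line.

L=[[1,0,0,0],[0,1,0,0],[-2,5,1,0],[0,1,3,1]] U=[[-2,5,4,1],[0,5,1,1],[0,0,4,-5],[0,0,0,4]]

  R1 -= 0·R0 → [0,5,1,1]
  R2 -= -2·R0 → [0,25,9,0]
  R3 -= 0·R0 → [0,5,13,-10]
  R2 -= 5·R1 → [0,0,4,-5]
  R3 -= 1·R1 → [0,0,12,-11]
  R3 -= 3·R2 → [0,0,0,4]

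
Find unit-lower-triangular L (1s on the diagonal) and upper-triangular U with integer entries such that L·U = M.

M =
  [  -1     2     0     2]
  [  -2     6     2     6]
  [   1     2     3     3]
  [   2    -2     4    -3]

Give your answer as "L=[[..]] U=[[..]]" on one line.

  row1 -= 2·row0 → [0,2,2,2]
  row2 -= -1·row0 → [0,4,3,5]
  row3 -= -2·row0 → [0,2,4,1]
  row2 -= 2·row1 → [0,0,-1,1]
  row3 -= 1·row1 → [0,0,2,-1]
  row3 -= -2·row2 → [0,0,0,1]

L=[[1,0,0,0],[2,1,0,0],[-1,2,1,0],[-2,1,-2,1]] U=[[-1,2,0,2],[0,2,2,2],[0,0,-1,1],[0,0,0,1]]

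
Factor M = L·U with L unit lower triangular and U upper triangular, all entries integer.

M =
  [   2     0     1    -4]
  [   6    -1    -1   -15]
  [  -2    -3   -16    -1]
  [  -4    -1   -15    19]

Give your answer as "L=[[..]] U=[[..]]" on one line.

  R1 -= 3·R0 → [0,-1,-4,-3]
  R2 -= -1·R0 → [0,-3,-15,-5]
  R3 -= -2·R0 → [0,-1,-13,11]
  R2 -= 3·R1 → [0,0,-3,4]
  R3 -= 1·R1 → [0,0,-9,14]
  R3 -= 3·R2 → [0,0,0,2]

L=[[1,0,0,0],[3,1,0,0],[-1,3,1,0],[-2,1,3,1]] U=[[2,0,1,-4],[0,-1,-4,-3],[0,0,-3,4],[0,0,0,2]]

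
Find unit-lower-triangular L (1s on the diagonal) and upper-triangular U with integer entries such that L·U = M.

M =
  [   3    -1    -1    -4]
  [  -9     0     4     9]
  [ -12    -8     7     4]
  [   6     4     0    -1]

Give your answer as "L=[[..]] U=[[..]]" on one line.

L=[[1,0,0,0],[-3,1,0,0],[-4,4,1,0],[2,-2,-4,1]] U=[[3,-1,-1,-4],[0,-3,1,-3],[0,0,-1,0],[0,0,0,1]]

  r1 -= -3·r0 → [0,-3,1,-3]
  r2 -= -4·r0 → [0,-12,3,-12]
  r3 -= 2·r0 → [0,6,2,7]
  r2 -= 4·r1 → [0,0,-1,0]
  r3 -= -2·r1 → [0,0,4,1]
  r3 -= -4·r2 → [0,0,0,1]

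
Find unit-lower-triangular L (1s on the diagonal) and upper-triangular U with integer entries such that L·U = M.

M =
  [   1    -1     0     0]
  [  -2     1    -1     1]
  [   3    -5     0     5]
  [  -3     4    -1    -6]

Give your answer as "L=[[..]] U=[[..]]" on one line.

  R1 -= -2·R0 → [0,-1,-1,1]
  R2 -= 3·R0 → [0,-2,0,5]
  R3 -= -3·R0 → [0,1,-1,-6]
  R2 -= 2·R1 → [0,0,2,3]
  R3 -= -1·R1 → [0,0,-2,-5]
  R3 -= -1·R2 → [0,0,0,-2]

L=[[1,0,0,0],[-2,1,0,0],[3,2,1,0],[-3,-1,-1,1]] U=[[1,-1,0,0],[0,-1,-1,1],[0,0,2,3],[0,0,0,-2]]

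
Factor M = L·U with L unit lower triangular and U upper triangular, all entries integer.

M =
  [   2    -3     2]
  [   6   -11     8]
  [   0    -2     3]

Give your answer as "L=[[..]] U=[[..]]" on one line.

L=[[1,0,0],[3,1,0],[0,1,1]] U=[[2,-3,2],[0,-2,2],[0,0,1]]

  R1 -= 3·R0 → [0,-2,2]
  R2 -= 0·R0 → [0,-2,3]
  R2 -= 1·R1 → [0,0,1]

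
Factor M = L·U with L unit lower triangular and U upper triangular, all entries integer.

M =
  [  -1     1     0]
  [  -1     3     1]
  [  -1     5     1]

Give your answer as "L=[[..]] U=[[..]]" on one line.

  R1 -= 1·R0 → [0,2,1]
  R2 -= 1·R0 → [0,4,1]
  R2 -= 2·R1 → [0,0,-1]

L=[[1,0,0],[1,1,0],[1,2,1]] U=[[-1,1,0],[0,2,1],[0,0,-1]]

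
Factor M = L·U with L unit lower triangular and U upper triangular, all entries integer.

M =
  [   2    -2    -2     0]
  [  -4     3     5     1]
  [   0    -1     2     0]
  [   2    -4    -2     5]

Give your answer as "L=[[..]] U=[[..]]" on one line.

  r1 -= -2·r0 → [0,-1,1,1]
  r2 -= 0·r0 → [0,-1,2,0]
  r3 -= 1·r0 → [0,-2,0,5]
  r2 -= 1·r1 → [0,0,1,-1]
  r3 -= 2·r1 → [0,0,-2,3]
  r3 -= -2·r2 → [0,0,0,1]

L=[[1,0,0,0],[-2,1,0,0],[0,1,1,0],[1,2,-2,1]] U=[[2,-2,-2,0],[0,-1,1,1],[0,0,1,-1],[0,0,0,1]]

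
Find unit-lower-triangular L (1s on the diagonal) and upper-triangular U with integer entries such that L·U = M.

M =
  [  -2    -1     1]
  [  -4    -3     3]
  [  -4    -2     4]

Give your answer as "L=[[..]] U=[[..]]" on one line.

L=[[1,0,0],[2,1,0],[2,0,1]] U=[[-2,-1,1],[0,-1,1],[0,0,2]]

  r1 -= 2·r0 → [0,-1,1]
  r2 -= 2·r0 → [0,0,2]
  r2 -= 0·r1 → [0,0,2]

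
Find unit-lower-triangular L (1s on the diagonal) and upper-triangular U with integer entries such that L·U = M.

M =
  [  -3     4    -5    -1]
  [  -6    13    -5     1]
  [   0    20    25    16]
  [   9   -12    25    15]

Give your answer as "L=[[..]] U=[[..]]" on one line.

  row1 -= 2·row0 → [0,5,5,3]
  row2 -= 0·row0 → [0,20,25,16]
  row3 -= -3·row0 → [0,0,10,12]
  row2 -= 4·row1 → [0,0,5,4]
  row3 -= 0·row1 → [0,0,10,12]
  row3 -= 2·row2 → [0,0,0,4]

L=[[1,0,0,0],[2,1,0,0],[0,4,1,0],[-3,0,2,1]] U=[[-3,4,-5,-1],[0,5,5,3],[0,0,5,4],[0,0,0,4]]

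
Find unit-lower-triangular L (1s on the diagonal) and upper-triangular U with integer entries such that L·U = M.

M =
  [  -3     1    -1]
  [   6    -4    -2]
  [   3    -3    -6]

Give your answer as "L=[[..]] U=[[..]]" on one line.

L=[[1,0,0],[-2,1,0],[-1,1,1]] U=[[-3,1,-1],[0,-2,-4],[0,0,-3]]

  R1 -= -2·R0 → [0,-2,-4]
  R2 -= -1·R0 → [0,-2,-7]
  R2 -= 1·R1 → [0,0,-3]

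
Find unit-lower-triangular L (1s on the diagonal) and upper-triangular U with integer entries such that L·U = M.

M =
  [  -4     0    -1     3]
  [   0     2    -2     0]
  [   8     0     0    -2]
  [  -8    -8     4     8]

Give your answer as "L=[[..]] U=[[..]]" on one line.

  row1 -= 0·row0 → [0,2,-2,0]
  row2 -= -2·row0 → [0,0,-2,4]
  row3 -= 2·row0 → [0,-8,6,2]
  row2 -= 0·row1 → [0,0,-2,4]
  row3 -= -4·row1 → [0,0,-2,2]
  row3 -= 1·row2 → [0,0,0,-2]

L=[[1,0,0,0],[0,1,0,0],[-2,0,1,0],[2,-4,1,1]] U=[[-4,0,-1,3],[0,2,-2,0],[0,0,-2,4],[0,0,0,-2]]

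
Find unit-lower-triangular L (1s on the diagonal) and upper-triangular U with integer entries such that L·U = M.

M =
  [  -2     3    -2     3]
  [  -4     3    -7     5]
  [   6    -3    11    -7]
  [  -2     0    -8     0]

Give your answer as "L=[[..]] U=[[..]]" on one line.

L=[[1,0,0,0],[2,1,0,0],[-3,-2,1,0],[1,1,3,1]] U=[[-2,3,-2,3],[0,-3,-3,-1],[0,0,-1,0],[0,0,0,-2]]

  R1 -= 2·R0 → [0,-3,-3,-1]
  R2 -= -3·R0 → [0,6,5,2]
  R3 -= 1·R0 → [0,-3,-6,-3]
  R2 -= -2·R1 → [0,0,-1,0]
  R3 -= 1·R1 → [0,0,-3,-2]
  R3 -= 3·R2 → [0,0,0,-2]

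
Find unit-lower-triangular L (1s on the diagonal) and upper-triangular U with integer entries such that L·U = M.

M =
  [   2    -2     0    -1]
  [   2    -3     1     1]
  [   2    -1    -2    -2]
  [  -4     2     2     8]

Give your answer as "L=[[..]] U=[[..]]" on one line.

L=[[1,0,0,0],[1,1,0,0],[1,-1,1,0],[-2,2,0,1]] U=[[2,-2,0,-1],[0,-1,1,2],[0,0,-1,1],[0,0,0,2]]

  r1 -= 1·r0 → [0,-1,1,2]
  r2 -= 1·r0 → [0,1,-2,-1]
  r3 -= -2·r0 → [0,-2,2,6]
  r2 -= -1·r1 → [0,0,-1,1]
  r3 -= 2·r1 → [0,0,0,2]
  r3 -= 0·r2 → [0,0,0,2]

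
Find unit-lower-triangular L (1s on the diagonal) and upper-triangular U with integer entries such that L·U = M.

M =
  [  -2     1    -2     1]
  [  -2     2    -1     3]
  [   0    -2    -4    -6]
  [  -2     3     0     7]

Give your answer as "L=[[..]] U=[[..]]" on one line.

  r1 -= 1·r0 → [0,1,1,2]
  r2 -= 0·r0 → [0,-2,-4,-6]
  r3 -= 1·r0 → [0,2,2,6]
  r2 -= -2·r1 → [0,0,-2,-2]
  r3 -= 2·r1 → [0,0,0,2]
  r3 -= 0·r2 → [0,0,0,2]

L=[[1,0,0,0],[1,1,0,0],[0,-2,1,0],[1,2,0,1]] U=[[-2,1,-2,1],[0,1,1,2],[0,0,-2,-2],[0,0,0,2]]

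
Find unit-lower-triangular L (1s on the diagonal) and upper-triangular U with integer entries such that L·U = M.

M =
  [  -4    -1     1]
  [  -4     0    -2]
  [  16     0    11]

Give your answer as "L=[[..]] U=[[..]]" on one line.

  R1 -= 1·R0 → [0,1,-3]
  R2 -= -4·R0 → [0,-4,15]
  R2 -= -4·R1 → [0,0,3]

L=[[1,0,0],[1,1,0],[-4,-4,1]] U=[[-4,-1,1],[0,1,-3],[0,0,3]]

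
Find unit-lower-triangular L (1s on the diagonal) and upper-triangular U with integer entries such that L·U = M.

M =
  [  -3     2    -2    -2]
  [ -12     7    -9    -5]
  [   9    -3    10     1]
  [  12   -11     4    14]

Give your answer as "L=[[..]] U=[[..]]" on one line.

L=[[1,0,0,0],[4,1,0,0],[-3,-3,1,0],[-4,3,-1,1]] U=[[-3,2,-2,-2],[0,-1,-1,3],[0,0,1,4],[0,0,0,1]]

  r1 -= 4·r0 → [0,-1,-1,3]
  r2 -= -3·r0 → [0,3,4,-5]
  r3 -= -4·r0 → [0,-3,-4,6]
  r2 -= -3·r1 → [0,0,1,4]
  r3 -= 3·r1 → [0,0,-1,-3]
  r3 -= -1·r2 → [0,0,0,1]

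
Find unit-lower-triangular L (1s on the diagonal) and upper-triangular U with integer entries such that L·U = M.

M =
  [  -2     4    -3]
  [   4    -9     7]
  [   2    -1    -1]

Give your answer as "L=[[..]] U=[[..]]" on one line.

  R1 -= -2·R0 → [0,-1,1]
  R2 -= -1·R0 → [0,3,-4]
  R2 -= -3·R1 → [0,0,-1]

L=[[1,0,0],[-2,1,0],[-1,-3,1]] U=[[-2,4,-3],[0,-1,1],[0,0,-1]]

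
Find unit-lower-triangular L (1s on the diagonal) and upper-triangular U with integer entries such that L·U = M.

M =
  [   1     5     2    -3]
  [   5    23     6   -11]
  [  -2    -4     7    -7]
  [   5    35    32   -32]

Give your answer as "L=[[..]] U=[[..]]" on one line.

L=[[1,0,0,0],[5,1,0,0],[-2,-3,1,0],[5,-5,-2,1]] U=[[1,5,2,-3],[0,-2,-4,4],[0,0,-1,-1],[0,0,0,1]]

  row1 -= 5·row0 → [0,-2,-4,4]
  row2 -= -2·row0 → [0,6,11,-13]
  row3 -= 5·row0 → [0,10,22,-17]
  row2 -= -3·row1 → [0,0,-1,-1]
  row3 -= -5·row1 → [0,0,2,3]
  row3 -= -2·row2 → [0,0,0,1]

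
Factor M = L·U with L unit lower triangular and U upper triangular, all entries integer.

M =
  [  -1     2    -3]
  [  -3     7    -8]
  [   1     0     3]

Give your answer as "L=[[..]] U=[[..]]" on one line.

  row1 -= 3·row0 → [0,1,1]
  row2 -= -1·row0 → [0,2,0]
  row2 -= 2·row1 → [0,0,-2]

L=[[1,0,0],[3,1,0],[-1,2,1]] U=[[-1,2,-3],[0,1,1],[0,0,-2]]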